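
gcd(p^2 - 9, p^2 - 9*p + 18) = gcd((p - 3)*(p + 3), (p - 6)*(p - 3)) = p - 3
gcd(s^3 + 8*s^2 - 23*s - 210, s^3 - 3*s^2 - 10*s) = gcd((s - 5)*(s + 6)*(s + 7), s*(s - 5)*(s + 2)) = s - 5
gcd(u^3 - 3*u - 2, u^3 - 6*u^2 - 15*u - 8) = u^2 + 2*u + 1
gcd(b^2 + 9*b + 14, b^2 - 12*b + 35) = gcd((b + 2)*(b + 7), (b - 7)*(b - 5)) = 1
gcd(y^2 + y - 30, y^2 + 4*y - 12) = y + 6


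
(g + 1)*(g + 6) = g^2 + 7*g + 6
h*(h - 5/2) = h^2 - 5*h/2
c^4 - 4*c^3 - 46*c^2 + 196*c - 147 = (c - 7)*(c - 3)*(c - 1)*(c + 7)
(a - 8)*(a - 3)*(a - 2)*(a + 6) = a^4 - 7*a^3 - 32*a^2 + 228*a - 288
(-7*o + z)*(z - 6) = -7*o*z + 42*o + z^2 - 6*z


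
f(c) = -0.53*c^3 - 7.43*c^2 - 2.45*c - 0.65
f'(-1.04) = 11.28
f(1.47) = -21.99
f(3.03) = -91.03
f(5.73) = -358.35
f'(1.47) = -27.73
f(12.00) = -2015.81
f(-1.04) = -5.54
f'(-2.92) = 27.38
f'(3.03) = -62.07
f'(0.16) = -4.87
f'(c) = -1.59*c^2 - 14.86*c - 2.45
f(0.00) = -0.65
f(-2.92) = -43.65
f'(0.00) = -2.45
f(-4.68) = -97.59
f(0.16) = -1.23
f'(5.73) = -139.80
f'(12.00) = -409.73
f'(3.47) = -73.16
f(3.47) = -120.76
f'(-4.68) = 32.27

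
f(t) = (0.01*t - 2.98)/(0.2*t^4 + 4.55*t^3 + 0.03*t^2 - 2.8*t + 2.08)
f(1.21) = -0.41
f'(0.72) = 4.10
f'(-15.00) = 0.00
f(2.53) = -0.04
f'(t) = (0.01*t - 2.98)*(-0.8*t^3 - 13.65*t^2 - 0.06*t + 2.8)/(0.2*t^4 + 4.55*t^3 + 0.03*t^2 - 2.8*t + 2.08)^2 + 0.01/(0.2*t^4 + 4.55*t^3 + 0.03*t^2 - 2.8*t + 2.08) = (-0.006*t^4 + 2.293*t^3 + 40.6767*t^2 + 0.1788*t - 8.3232)/(0.04*t^8 + 1.82*t^7 + 20.7145*t^6 - 0.847*t^5 - 24.6471*t^4 + 18.76*t^3 + 7.9648*t^2 - 11.648*t + 4.3264)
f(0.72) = -1.62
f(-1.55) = 0.32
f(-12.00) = 0.00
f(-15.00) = 0.00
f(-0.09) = -1.28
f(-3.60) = 0.02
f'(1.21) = 1.06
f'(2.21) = 0.09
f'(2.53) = 0.05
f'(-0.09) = -1.48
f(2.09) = -0.07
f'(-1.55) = 0.93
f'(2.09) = 0.11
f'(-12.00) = 0.00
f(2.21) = -0.06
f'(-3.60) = 0.01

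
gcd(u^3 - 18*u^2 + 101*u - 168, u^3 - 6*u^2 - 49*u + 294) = u - 7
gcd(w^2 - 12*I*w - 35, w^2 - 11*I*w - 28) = w - 7*I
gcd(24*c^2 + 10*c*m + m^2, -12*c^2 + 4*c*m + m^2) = 6*c + m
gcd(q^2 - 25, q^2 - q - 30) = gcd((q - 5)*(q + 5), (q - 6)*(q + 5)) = q + 5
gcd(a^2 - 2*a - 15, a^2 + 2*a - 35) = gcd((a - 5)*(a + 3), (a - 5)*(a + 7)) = a - 5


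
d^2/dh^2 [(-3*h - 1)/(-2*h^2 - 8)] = (h^2*(12*h + 4) + (-9*h - 1)*(h^2 + 4))/(h^2 + 4)^3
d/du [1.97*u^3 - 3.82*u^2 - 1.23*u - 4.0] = 5.91*u^2 - 7.64*u - 1.23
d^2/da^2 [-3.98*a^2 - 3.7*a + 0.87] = -7.96000000000000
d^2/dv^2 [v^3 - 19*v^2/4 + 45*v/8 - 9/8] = 6*v - 19/2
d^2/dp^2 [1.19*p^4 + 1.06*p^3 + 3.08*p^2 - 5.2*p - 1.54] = 14.28*p^2 + 6.36*p + 6.16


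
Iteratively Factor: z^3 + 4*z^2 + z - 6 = (z + 2)*(z^2 + 2*z - 3) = (z - 1)*(z + 2)*(z + 3)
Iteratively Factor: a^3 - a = (a)*(a^2 - 1) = a*(a - 1)*(a + 1)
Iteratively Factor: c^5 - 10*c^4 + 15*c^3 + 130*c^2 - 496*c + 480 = (c - 5)*(c^4 - 5*c^3 - 10*c^2 + 80*c - 96) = (c - 5)*(c - 4)*(c^3 - c^2 - 14*c + 24) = (c - 5)*(c - 4)*(c + 4)*(c^2 - 5*c + 6) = (c - 5)*(c - 4)*(c - 3)*(c + 4)*(c - 2)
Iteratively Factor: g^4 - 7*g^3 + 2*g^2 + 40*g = (g + 2)*(g^3 - 9*g^2 + 20*g) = g*(g + 2)*(g^2 - 9*g + 20) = g*(g - 5)*(g + 2)*(g - 4)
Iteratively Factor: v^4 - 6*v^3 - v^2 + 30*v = (v + 2)*(v^3 - 8*v^2 + 15*v) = (v - 3)*(v + 2)*(v^2 - 5*v) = (v - 5)*(v - 3)*(v + 2)*(v)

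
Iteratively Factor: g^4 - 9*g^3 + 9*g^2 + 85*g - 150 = (g - 2)*(g^3 - 7*g^2 - 5*g + 75) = (g - 5)*(g - 2)*(g^2 - 2*g - 15) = (g - 5)*(g - 2)*(g + 3)*(g - 5)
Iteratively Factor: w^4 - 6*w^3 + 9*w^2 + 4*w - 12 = (w + 1)*(w^3 - 7*w^2 + 16*w - 12) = (w - 2)*(w + 1)*(w^2 - 5*w + 6) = (w - 3)*(w - 2)*(w + 1)*(w - 2)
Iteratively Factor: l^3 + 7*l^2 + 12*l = (l + 3)*(l^2 + 4*l) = (l + 3)*(l + 4)*(l)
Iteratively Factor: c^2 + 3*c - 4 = (c + 4)*(c - 1)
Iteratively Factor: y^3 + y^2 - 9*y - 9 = (y - 3)*(y^2 + 4*y + 3) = (y - 3)*(y + 3)*(y + 1)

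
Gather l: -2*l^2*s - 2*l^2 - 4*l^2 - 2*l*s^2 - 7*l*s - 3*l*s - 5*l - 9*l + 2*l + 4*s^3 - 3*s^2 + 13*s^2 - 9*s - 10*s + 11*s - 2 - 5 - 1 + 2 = l^2*(-2*s - 6) + l*(-2*s^2 - 10*s - 12) + 4*s^3 + 10*s^2 - 8*s - 6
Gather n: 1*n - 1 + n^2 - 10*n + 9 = n^2 - 9*n + 8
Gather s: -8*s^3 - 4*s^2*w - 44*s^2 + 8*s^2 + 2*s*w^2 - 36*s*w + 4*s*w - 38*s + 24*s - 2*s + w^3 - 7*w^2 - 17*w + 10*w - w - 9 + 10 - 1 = -8*s^3 + s^2*(-4*w - 36) + s*(2*w^2 - 32*w - 16) + w^3 - 7*w^2 - 8*w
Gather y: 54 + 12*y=12*y + 54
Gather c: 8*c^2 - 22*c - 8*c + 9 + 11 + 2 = 8*c^2 - 30*c + 22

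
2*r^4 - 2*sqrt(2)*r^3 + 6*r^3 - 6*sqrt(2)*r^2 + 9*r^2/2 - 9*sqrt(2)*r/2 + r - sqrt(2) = (r + 2)*(r - sqrt(2))*(sqrt(2)*r + sqrt(2)/2)^2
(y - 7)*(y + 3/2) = y^2 - 11*y/2 - 21/2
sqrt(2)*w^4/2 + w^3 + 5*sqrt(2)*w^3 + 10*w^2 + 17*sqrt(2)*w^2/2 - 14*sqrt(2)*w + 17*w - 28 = (w - 1)*(w + 4)*(w + 7)*(sqrt(2)*w/2 + 1)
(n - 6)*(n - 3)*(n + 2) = n^3 - 7*n^2 + 36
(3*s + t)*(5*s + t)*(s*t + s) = 15*s^3*t + 15*s^3 + 8*s^2*t^2 + 8*s^2*t + s*t^3 + s*t^2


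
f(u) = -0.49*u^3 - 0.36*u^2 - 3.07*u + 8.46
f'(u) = -1.47*u^2 - 0.72*u - 3.07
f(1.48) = 1.54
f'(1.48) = -7.36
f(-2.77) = 24.62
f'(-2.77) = -12.35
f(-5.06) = 78.26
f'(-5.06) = -37.06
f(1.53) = 1.17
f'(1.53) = -7.61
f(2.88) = -15.07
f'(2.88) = -17.34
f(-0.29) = 9.33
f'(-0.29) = -2.98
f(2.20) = -5.25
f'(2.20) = -11.77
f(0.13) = 8.05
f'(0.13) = -3.19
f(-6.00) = 119.76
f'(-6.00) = -51.67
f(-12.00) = 840.18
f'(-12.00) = -206.11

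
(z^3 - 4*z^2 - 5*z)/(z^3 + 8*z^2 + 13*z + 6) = z*(z - 5)/(z^2 + 7*z + 6)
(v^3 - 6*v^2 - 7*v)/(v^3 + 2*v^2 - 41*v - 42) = v*(v - 7)/(v^2 + v - 42)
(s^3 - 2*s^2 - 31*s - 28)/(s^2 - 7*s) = s + 5 + 4/s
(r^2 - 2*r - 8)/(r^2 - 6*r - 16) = (r - 4)/(r - 8)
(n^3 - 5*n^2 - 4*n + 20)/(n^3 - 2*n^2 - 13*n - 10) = (n - 2)/(n + 1)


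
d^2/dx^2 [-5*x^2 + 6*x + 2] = -10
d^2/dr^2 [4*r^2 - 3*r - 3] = 8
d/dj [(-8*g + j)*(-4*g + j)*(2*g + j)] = 8*g^2 - 20*g*j + 3*j^2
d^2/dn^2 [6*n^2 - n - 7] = 12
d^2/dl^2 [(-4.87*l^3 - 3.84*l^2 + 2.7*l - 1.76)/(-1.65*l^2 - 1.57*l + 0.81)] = (-2.8421709430404e-14*l^4 + 2.42909599999998*l^3 + 22.383486*l^2 + 24.875622*l + 11.552596)/(4.492125*l^6 + 12.822975*l^5 + 5.58558*l^4 - 8.719937*l^3 - 2.742012*l^2 + 3.090231*l - 0.531441)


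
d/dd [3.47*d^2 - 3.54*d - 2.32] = 6.94*d - 3.54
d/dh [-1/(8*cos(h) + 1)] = -8*sin(h)/(8*cos(h) + 1)^2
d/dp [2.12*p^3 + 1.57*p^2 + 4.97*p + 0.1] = 6.36*p^2 + 3.14*p + 4.97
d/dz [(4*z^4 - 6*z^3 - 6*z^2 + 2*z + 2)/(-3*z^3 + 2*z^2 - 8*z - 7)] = 2*(-6*z^6 + 8*z^5 - 63*z^4 - 2*z^3 + 94*z^2 + 38*z + 1)/(9*z^6 - 12*z^5 + 52*z^4 + 10*z^3 + 36*z^2 + 112*z + 49)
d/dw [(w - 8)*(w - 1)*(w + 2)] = 3*w^2 - 14*w - 10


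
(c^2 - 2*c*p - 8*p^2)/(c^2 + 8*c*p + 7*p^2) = (c^2 - 2*c*p - 8*p^2)/(c^2 + 8*c*p + 7*p^2)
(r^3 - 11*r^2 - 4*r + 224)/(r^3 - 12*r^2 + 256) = (r - 7)/(r - 8)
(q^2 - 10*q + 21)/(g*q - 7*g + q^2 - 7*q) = (q - 3)/(g + q)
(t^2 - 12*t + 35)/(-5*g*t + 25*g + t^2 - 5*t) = (t - 7)/(-5*g + t)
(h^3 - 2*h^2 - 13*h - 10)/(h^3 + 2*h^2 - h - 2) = (h - 5)/(h - 1)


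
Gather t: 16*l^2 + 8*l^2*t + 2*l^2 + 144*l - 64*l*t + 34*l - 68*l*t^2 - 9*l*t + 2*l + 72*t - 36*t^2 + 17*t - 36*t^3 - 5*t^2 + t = 18*l^2 + 180*l - 36*t^3 + t^2*(-68*l - 41) + t*(8*l^2 - 73*l + 90)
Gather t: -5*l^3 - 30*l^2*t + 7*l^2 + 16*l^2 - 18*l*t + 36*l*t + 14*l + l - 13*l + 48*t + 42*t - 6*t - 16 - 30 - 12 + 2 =-5*l^3 + 23*l^2 + 2*l + t*(-30*l^2 + 18*l + 84) - 56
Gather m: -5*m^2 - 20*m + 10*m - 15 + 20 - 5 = -5*m^2 - 10*m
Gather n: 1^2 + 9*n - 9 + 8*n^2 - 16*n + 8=8*n^2 - 7*n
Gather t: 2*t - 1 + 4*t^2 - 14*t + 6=4*t^2 - 12*t + 5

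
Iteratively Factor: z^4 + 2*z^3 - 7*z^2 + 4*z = (z - 1)*(z^3 + 3*z^2 - 4*z) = (z - 1)^2*(z^2 + 4*z) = z*(z - 1)^2*(z + 4)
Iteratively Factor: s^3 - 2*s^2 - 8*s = (s + 2)*(s^2 - 4*s) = s*(s + 2)*(s - 4)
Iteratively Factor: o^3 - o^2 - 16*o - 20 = (o + 2)*(o^2 - 3*o - 10) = (o - 5)*(o + 2)*(o + 2)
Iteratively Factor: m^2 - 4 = (m - 2)*(m + 2)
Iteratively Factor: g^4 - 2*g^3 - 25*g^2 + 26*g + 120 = (g + 2)*(g^3 - 4*g^2 - 17*g + 60) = (g - 5)*(g + 2)*(g^2 + g - 12) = (g - 5)*(g + 2)*(g + 4)*(g - 3)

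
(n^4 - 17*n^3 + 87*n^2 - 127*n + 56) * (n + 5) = n^5 - 12*n^4 + 2*n^3 + 308*n^2 - 579*n + 280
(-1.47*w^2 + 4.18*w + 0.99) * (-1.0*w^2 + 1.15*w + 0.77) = 1.47*w^4 - 5.8705*w^3 + 2.6851*w^2 + 4.3571*w + 0.7623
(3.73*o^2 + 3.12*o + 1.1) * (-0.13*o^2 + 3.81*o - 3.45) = -0.4849*o^4 + 13.8057*o^3 - 1.1243*o^2 - 6.573*o - 3.795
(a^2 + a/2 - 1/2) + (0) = a^2 + a/2 - 1/2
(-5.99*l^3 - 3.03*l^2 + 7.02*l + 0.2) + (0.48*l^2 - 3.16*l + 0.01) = -5.99*l^3 - 2.55*l^2 + 3.86*l + 0.21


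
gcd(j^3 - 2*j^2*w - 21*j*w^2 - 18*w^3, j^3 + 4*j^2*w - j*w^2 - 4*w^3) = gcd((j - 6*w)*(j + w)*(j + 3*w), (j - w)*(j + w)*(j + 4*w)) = j + w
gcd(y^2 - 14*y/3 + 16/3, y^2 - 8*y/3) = y - 8/3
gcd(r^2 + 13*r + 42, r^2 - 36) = r + 6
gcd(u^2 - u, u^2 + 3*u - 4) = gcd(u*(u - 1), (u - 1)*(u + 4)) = u - 1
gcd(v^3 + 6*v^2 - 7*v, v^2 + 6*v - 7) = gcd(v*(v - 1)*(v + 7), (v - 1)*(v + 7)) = v^2 + 6*v - 7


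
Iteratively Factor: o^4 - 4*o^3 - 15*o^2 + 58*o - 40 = (o - 2)*(o^3 - 2*o^2 - 19*o + 20) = (o - 2)*(o + 4)*(o^2 - 6*o + 5) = (o - 5)*(o - 2)*(o + 4)*(o - 1)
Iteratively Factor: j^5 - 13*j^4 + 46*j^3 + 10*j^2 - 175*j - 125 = (j - 5)*(j^4 - 8*j^3 + 6*j^2 + 40*j + 25) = (j - 5)*(j + 1)*(j^3 - 9*j^2 + 15*j + 25) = (j - 5)^2*(j + 1)*(j^2 - 4*j - 5) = (j - 5)^2*(j + 1)^2*(j - 5)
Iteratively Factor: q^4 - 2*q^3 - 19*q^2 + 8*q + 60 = (q - 2)*(q^3 - 19*q - 30) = (q - 2)*(q + 2)*(q^2 - 2*q - 15) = (q - 5)*(q - 2)*(q + 2)*(q + 3)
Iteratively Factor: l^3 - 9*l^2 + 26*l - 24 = (l - 4)*(l^2 - 5*l + 6) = (l - 4)*(l - 3)*(l - 2)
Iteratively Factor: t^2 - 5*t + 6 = (t - 2)*(t - 3)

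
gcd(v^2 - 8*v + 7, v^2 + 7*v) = 1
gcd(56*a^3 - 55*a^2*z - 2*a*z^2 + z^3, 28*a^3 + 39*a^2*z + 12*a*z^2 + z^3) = 7*a + z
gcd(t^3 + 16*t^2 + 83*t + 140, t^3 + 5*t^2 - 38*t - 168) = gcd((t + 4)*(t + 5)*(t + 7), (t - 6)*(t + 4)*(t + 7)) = t^2 + 11*t + 28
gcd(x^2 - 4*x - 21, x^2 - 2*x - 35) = x - 7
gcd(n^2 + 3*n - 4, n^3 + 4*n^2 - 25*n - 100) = n + 4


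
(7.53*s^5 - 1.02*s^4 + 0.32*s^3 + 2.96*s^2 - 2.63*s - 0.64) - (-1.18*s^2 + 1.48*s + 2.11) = 7.53*s^5 - 1.02*s^4 + 0.32*s^3 + 4.14*s^2 - 4.11*s - 2.75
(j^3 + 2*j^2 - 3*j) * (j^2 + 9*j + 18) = j^5 + 11*j^4 + 33*j^3 + 9*j^2 - 54*j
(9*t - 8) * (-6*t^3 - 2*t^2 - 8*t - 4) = -54*t^4 + 30*t^3 - 56*t^2 + 28*t + 32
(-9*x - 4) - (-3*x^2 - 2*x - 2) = 3*x^2 - 7*x - 2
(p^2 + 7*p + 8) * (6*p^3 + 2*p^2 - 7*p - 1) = 6*p^5 + 44*p^4 + 55*p^3 - 34*p^2 - 63*p - 8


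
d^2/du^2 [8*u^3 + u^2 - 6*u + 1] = 48*u + 2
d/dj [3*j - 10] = 3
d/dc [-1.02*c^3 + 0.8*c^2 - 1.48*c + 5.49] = -3.06*c^2 + 1.6*c - 1.48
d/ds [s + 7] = 1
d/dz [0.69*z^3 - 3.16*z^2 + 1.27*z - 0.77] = 2.07*z^2 - 6.32*z + 1.27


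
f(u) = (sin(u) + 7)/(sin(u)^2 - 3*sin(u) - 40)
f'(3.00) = 0.01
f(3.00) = -0.18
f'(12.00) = -0.00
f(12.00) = -0.17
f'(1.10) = -0.01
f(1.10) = -0.19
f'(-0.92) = -0.00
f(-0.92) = -0.17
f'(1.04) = -0.01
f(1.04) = -0.19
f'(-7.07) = -0.00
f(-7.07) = -0.17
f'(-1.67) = 0.00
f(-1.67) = -0.17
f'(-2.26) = 0.00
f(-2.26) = -0.17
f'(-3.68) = 0.01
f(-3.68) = -0.18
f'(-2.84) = 0.01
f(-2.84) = -0.17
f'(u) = (-2*sin(u)*cos(u) + 3*cos(u))*(sin(u) + 7)/(sin(u)^2 - 3*sin(u) - 40)^2 + cos(u)/(sin(u)^2 - 3*sin(u) - 40)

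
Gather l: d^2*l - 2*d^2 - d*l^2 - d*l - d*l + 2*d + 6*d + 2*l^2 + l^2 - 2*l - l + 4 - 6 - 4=-2*d^2 + 8*d + l^2*(3 - d) + l*(d^2 - 2*d - 3) - 6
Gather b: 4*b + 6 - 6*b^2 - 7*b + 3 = -6*b^2 - 3*b + 9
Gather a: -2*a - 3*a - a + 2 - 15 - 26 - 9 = -6*a - 48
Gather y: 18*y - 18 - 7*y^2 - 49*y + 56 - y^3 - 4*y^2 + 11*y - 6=-y^3 - 11*y^2 - 20*y + 32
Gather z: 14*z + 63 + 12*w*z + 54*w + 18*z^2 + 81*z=54*w + 18*z^2 + z*(12*w + 95) + 63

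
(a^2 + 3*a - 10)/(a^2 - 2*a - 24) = (-a^2 - 3*a + 10)/(-a^2 + 2*a + 24)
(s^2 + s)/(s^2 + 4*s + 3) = s/(s + 3)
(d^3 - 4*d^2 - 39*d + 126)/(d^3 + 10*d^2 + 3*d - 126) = (d - 7)/(d + 7)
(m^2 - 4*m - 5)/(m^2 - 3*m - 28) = (-m^2 + 4*m + 5)/(-m^2 + 3*m + 28)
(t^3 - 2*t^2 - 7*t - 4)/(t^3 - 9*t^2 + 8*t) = (t^3 - 2*t^2 - 7*t - 4)/(t*(t^2 - 9*t + 8))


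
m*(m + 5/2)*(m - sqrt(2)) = m^3 - sqrt(2)*m^2 + 5*m^2/2 - 5*sqrt(2)*m/2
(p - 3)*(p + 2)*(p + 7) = p^3 + 6*p^2 - 13*p - 42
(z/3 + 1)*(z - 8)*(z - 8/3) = z^3/3 - 23*z^2/9 - 32*z/9 + 64/3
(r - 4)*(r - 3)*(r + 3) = r^3 - 4*r^2 - 9*r + 36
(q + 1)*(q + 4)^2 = q^3 + 9*q^2 + 24*q + 16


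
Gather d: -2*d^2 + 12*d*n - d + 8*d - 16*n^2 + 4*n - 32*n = -2*d^2 + d*(12*n + 7) - 16*n^2 - 28*n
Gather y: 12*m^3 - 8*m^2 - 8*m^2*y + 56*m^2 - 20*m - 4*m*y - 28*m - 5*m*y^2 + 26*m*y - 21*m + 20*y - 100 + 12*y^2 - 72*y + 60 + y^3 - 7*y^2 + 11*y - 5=12*m^3 + 48*m^2 - 69*m + y^3 + y^2*(5 - 5*m) + y*(-8*m^2 + 22*m - 41) - 45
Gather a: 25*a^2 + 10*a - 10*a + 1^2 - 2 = 25*a^2 - 1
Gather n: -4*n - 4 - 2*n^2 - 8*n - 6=-2*n^2 - 12*n - 10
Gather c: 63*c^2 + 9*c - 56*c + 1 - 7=63*c^2 - 47*c - 6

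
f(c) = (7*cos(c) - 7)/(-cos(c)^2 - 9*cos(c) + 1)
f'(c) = (-2*sin(c)*cos(c) - 9*sin(c))*(7*cos(c) - 7)/(-cos(c)^2 - 9*cos(c) + 1)^2 - 7*sin(c)/(-cos(c)^2 - 9*cos(c) + 1)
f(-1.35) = 5.36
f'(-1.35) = -55.18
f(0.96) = 0.66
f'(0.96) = 2.51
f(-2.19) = -1.88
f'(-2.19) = -1.07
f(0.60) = 0.17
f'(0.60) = 0.70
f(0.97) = 0.69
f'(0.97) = 2.62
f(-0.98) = 0.72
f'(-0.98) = -2.74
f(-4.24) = -2.08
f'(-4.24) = 1.80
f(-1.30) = 3.47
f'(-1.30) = -26.10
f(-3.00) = -1.56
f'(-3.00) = -0.06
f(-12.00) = 0.15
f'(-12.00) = 0.63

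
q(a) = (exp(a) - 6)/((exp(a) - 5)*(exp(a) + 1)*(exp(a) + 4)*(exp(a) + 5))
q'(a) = -(exp(a) - 6)*exp(a)/((exp(a) - 5)*(exp(a) + 1)*(exp(a) + 4)*(exp(a) + 5)^2) - (exp(a) - 6)*exp(a)/((exp(a) - 5)*(exp(a) + 1)*(exp(a) + 4)^2*(exp(a) + 5)) - (exp(a) - 6)*exp(a)/((exp(a) - 5)*(exp(a) + 1)^2*(exp(a) + 4)*(exp(a) + 5)) - (exp(a) - 6)*exp(a)/((exp(a) - 5)^2*(exp(a) + 1)*(exp(a) + 4)*(exp(a) + 5)) + exp(a)/((exp(a) - 5)*(exp(a) + 1)*(exp(a) + 4)*(exp(a) + 5))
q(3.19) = 0.00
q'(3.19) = -0.00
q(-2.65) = 0.05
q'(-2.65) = -0.01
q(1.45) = 0.01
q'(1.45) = 0.01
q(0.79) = 0.01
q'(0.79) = -0.01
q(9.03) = 0.00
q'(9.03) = -0.00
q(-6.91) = 0.06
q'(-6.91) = -0.00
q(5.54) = 0.00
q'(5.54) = -0.00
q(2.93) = 0.00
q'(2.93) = -0.00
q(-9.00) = 0.06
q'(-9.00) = 0.00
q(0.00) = 0.02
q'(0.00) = -0.02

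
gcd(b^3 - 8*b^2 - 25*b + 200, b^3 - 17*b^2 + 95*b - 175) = b - 5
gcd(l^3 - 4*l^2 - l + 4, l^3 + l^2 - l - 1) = l^2 - 1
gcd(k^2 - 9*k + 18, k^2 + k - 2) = 1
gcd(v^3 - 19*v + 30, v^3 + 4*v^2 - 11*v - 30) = v^2 + 2*v - 15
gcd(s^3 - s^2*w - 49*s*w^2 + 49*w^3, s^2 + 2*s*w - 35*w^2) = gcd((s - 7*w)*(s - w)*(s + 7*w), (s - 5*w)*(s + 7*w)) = s + 7*w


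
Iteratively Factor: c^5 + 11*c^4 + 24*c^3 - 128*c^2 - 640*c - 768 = (c + 4)*(c^4 + 7*c^3 - 4*c^2 - 112*c - 192) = (c + 3)*(c + 4)*(c^3 + 4*c^2 - 16*c - 64) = (c + 3)*(c + 4)^2*(c^2 - 16) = (c - 4)*(c + 3)*(c + 4)^2*(c + 4)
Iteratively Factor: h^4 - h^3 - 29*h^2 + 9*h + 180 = (h + 3)*(h^3 - 4*h^2 - 17*h + 60) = (h - 5)*(h + 3)*(h^2 + h - 12) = (h - 5)*(h - 3)*(h + 3)*(h + 4)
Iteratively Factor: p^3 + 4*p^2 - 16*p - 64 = (p + 4)*(p^2 - 16) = (p - 4)*(p + 4)*(p + 4)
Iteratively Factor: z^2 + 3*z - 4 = (z + 4)*(z - 1)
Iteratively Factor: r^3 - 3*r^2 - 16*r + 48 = (r - 4)*(r^2 + r - 12) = (r - 4)*(r + 4)*(r - 3)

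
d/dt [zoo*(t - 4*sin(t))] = zoo*(cos(t) + 1)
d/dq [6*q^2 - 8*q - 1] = 12*q - 8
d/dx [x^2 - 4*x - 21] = 2*x - 4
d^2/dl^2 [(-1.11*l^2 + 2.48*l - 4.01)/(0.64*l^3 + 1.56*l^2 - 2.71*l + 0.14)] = (-0.909312*l^6 + 6.094848*l^5 - 16.404864*l^4 - 51.376952*l^3 - 18.034704*l^2 + 100.62204*l - 55.309802)/(0.262144*l^9 + 1.916928*l^8 + 1.342464*l^7 - 12.265536*l^6 - 4.84584*l^5 + 33.935604*l^4 - 23.416063*l^3 + 3.17625*l^2 - 0.159348*l + 0.002744)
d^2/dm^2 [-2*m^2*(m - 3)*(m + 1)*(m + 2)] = -40*m^3 + 84*m + 24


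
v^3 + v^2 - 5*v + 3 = (v - 1)^2*(v + 3)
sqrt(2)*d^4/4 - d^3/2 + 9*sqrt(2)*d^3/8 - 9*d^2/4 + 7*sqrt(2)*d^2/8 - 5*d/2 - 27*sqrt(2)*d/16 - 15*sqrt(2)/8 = (d/2 + 1)*(d + 5/2)*(d - 3*sqrt(2)/2)*(sqrt(2)*d/2 + 1/2)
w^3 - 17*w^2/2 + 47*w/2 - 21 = (w - 7/2)*(w - 3)*(w - 2)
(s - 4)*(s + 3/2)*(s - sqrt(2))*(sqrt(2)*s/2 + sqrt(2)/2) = sqrt(2)*s^4/2 - 3*sqrt(2)*s^3/4 - s^3 - 17*sqrt(2)*s^2/4 + 3*s^2/2 - 3*sqrt(2)*s + 17*s/2 + 6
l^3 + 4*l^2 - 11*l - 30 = (l - 3)*(l + 2)*(l + 5)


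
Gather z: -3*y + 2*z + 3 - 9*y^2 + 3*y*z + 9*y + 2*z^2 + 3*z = -9*y^2 + 6*y + 2*z^2 + z*(3*y + 5) + 3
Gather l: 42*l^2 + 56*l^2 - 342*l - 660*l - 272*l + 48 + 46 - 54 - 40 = 98*l^2 - 1274*l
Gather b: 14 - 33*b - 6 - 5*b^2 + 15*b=-5*b^2 - 18*b + 8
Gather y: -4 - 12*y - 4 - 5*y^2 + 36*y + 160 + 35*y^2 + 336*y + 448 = 30*y^2 + 360*y + 600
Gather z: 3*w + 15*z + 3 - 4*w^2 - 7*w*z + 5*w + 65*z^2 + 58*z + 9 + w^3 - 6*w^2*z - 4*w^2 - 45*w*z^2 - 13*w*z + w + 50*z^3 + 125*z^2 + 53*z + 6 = w^3 - 8*w^2 + 9*w + 50*z^3 + z^2*(190 - 45*w) + z*(-6*w^2 - 20*w + 126) + 18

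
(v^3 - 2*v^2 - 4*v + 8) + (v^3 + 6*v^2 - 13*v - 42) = 2*v^3 + 4*v^2 - 17*v - 34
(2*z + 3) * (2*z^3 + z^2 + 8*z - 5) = 4*z^4 + 8*z^3 + 19*z^2 + 14*z - 15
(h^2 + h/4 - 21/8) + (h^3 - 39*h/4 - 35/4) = h^3 + h^2 - 19*h/2 - 91/8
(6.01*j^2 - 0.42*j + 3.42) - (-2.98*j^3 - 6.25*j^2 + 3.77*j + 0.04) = 2.98*j^3 + 12.26*j^2 - 4.19*j + 3.38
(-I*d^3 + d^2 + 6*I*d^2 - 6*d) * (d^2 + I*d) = -I*d^5 + 2*d^4 + 6*I*d^4 - 12*d^3 + I*d^3 - 6*I*d^2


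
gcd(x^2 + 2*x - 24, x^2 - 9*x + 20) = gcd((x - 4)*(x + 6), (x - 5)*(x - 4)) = x - 4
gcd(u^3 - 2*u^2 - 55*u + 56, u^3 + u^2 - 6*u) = 1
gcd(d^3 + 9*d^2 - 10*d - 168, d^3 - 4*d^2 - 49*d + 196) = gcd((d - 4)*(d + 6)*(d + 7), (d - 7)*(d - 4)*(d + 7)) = d^2 + 3*d - 28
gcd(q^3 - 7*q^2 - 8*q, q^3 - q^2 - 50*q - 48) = q^2 - 7*q - 8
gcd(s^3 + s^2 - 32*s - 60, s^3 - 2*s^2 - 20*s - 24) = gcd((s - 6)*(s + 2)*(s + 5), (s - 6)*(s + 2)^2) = s^2 - 4*s - 12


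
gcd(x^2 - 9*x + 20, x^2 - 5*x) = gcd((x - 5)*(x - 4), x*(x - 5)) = x - 5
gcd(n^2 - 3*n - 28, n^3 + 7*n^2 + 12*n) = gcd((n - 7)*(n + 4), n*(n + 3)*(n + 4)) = n + 4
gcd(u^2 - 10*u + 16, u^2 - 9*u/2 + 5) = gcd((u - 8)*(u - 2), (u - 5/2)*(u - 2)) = u - 2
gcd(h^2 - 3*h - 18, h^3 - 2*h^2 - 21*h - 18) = h^2 - 3*h - 18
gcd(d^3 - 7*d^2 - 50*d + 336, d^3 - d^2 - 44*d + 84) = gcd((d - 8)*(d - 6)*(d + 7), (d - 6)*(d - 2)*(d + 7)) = d^2 + d - 42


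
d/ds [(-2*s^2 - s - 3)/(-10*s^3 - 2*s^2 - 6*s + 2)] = 5*(-s^4 - s^3 - 4*s^2 - s - 1)/(25*s^6 + 10*s^5 + 31*s^4 - 4*s^3 + 7*s^2 - 6*s + 1)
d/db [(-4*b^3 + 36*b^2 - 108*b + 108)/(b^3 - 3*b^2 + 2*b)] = 8*(-3*b^4 + 25*b^3 - 72*b^2 + 81*b - 27)/(b^2*(b^4 - 6*b^3 + 13*b^2 - 12*b + 4))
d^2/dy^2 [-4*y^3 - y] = -24*y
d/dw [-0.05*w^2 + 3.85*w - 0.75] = 3.85 - 0.1*w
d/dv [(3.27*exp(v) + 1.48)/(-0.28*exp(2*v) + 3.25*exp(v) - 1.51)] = (0.9156*exp(2*v) + 0.828799999999999*exp(v) - 9.7477)*exp(v)/(0.0784*exp(4*v) - 1.82*exp(3*v) + 11.4081*exp(2*v) - 9.815*exp(v) + 2.2801)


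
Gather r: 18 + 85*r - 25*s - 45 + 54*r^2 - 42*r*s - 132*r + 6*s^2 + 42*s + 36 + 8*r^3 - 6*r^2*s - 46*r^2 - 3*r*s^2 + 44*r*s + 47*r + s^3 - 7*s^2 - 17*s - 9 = 8*r^3 + r^2*(8 - 6*s) + r*(-3*s^2 + 2*s) + s^3 - s^2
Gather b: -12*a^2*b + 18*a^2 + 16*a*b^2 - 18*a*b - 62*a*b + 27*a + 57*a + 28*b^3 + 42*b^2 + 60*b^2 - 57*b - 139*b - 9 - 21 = 18*a^2 + 84*a + 28*b^3 + b^2*(16*a + 102) + b*(-12*a^2 - 80*a - 196) - 30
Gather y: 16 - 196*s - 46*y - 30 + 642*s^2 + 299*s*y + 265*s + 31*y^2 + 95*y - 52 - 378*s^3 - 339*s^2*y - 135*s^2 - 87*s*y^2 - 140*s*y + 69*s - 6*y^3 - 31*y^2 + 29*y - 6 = -378*s^3 + 507*s^2 - 87*s*y^2 + 138*s - 6*y^3 + y*(-339*s^2 + 159*s + 78) - 72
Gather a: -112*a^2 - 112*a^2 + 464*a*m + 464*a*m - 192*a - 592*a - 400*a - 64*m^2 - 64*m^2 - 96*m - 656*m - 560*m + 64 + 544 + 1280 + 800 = -224*a^2 + a*(928*m - 1184) - 128*m^2 - 1312*m + 2688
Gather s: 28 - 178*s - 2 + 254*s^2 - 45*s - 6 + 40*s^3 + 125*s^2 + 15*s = 40*s^3 + 379*s^2 - 208*s + 20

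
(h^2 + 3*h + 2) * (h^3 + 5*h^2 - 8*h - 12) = h^5 + 8*h^4 + 9*h^3 - 26*h^2 - 52*h - 24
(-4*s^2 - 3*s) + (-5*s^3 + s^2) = -5*s^3 - 3*s^2 - 3*s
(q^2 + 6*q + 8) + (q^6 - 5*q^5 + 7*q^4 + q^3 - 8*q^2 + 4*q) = q^6 - 5*q^5 + 7*q^4 + q^3 - 7*q^2 + 10*q + 8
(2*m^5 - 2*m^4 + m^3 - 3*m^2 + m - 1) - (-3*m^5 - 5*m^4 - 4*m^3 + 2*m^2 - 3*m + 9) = 5*m^5 + 3*m^4 + 5*m^3 - 5*m^2 + 4*m - 10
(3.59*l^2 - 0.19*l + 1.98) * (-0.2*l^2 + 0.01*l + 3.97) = -0.718*l^4 + 0.0739*l^3 + 13.8544*l^2 - 0.7345*l + 7.8606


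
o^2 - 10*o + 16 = (o - 8)*(o - 2)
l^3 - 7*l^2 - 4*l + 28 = (l - 7)*(l - 2)*(l + 2)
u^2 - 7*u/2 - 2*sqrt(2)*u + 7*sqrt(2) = (u - 7/2)*(u - 2*sqrt(2))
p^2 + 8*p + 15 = (p + 3)*(p + 5)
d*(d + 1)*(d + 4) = d^3 + 5*d^2 + 4*d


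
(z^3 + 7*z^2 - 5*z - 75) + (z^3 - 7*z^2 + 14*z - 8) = 2*z^3 + 9*z - 83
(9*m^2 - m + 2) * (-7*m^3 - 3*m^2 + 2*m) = -63*m^5 - 20*m^4 + 7*m^3 - 8*m^2 + 4*m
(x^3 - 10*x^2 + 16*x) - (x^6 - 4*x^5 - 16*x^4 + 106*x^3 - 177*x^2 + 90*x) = -x^6 + 4*x^5 + 16*x^4 - 105*x^3 + 167*x^2 - 74*x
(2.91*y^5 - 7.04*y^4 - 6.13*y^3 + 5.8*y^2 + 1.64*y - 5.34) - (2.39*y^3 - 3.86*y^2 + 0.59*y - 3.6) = 2.91*y^5 - 7.04*y^4 - 8.52*y^3 + 9.66*y^2 + 1.05*y - 1.74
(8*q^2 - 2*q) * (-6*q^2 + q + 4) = -48*q^4 + 20*q^3 + 30*q^2 - 8*q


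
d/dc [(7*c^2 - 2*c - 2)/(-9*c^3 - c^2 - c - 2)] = (63*c^4 - 36*c^3 - 63*c^2 - 32*c + 2)/(81*c^6 + 18*c^5 + 19*c^4 + 38*c^3 + 5*c^2 + 4*c + 4)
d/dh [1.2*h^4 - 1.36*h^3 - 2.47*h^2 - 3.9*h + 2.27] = 4.8*h^3 - 4.08*h^2 - 4.94*h - 3.9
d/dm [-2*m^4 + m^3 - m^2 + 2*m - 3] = -8*m^3 + 3*m^2 - 2*m + 2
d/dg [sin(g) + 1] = cos(g)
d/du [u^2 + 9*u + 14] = 2*u + 9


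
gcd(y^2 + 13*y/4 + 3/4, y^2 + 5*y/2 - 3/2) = y + 3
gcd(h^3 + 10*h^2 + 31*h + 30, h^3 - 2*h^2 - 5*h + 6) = h + 2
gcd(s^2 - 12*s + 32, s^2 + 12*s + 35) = 1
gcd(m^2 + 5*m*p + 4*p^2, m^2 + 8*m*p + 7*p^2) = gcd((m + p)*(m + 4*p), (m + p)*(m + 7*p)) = m + p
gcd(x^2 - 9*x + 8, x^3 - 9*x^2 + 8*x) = x^2 - 9*x + 8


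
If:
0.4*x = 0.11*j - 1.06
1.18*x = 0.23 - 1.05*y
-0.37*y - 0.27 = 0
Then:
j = 12.71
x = 0.84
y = -0.73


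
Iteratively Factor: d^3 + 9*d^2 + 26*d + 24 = (d + 3)*(d^2 + 6*d + 8) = (d + 3)*(d + 4)*(d + 2)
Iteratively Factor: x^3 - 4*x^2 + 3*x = (x - 1)*(x^2 - 3*x) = x*(x - 1)*(x - 3)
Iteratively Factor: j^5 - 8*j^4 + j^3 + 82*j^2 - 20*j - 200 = (j + 2)*(j^4 - 10*j^3 + 21*j^2 + 40*j - 100) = (j + 2)^2*(j^3 - 12*j^2 + 45*j - 50) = (j - 5)*(j + 2)^2*(j^2 - 7*j + 10) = (j - 5)*(j - 2)*(j + 2)^2*(j - 5)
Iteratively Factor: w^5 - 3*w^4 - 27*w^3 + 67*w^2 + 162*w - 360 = (w + 4)*(w^4 - 7*w^3 + w^2 + 63*w - 90) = (w - 5)*(w + 4)*(w^3 - 2*w^2 - 9*w + 18) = (w - 5)*(w + 3)*(w + 4)*(w^2 - 5*w + 6) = (w - 5)*(w - 3)*(w + 3)*(w + 4)*(w - 2)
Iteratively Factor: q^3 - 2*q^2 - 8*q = (q - 4)*(q^2 + 2*q) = (q - 4)*(q + 2)*(q)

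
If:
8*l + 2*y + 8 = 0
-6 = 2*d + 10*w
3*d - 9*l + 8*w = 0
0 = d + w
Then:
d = 3/4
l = -5/12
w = -3/4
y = -7/3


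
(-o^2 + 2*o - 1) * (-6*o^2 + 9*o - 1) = 6*o^4 - 21*o^3 + 25*o^2 - 11*o + 1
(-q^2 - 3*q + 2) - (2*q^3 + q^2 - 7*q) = -2*q^3 - 2*q^2 + 4*q + 2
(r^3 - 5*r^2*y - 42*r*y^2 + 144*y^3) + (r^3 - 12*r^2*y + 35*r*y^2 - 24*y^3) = 2*r^3 - 17*r^2*y - 7*r*y^2 + 120*y^3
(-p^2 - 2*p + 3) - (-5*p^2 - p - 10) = 4*p^2 - p + 13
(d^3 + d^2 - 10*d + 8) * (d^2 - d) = d^5 - 11*d^3 + 18*d^2 - 8*d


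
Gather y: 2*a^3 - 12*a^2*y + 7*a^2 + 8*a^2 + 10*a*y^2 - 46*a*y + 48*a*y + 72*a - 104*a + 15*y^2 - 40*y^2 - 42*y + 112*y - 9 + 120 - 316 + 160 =2*a^3 + 15*a^2 - 32*a + y^2*(10*a - 25) + y*(-12*a^2 + 2*a + 70) - 45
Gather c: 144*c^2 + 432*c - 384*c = 144*c^2 + 48*c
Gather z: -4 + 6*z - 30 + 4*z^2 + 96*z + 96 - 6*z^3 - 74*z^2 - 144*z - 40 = -6*z^3 - 70*z^2 - 42*z + 22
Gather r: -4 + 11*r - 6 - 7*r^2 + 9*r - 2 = -7*r^2 + 20*r - 12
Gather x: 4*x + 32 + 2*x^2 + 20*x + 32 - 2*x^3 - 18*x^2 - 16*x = -2*x^3 - 16*x^2 + 8*x + 64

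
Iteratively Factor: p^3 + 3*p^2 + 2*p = (p + 2)*(p^2 + p) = (p + 1)*(p + 2)*(p)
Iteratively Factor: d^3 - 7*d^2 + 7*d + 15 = (d + 1)*(d^2 - 8*d + 15) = (d - 5)*(d + 1)*(d - 3)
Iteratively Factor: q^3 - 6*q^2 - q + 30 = (q + 2)*(q^2 - 8*q + 15) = (q - 3)*(q + 2)*(q - 5)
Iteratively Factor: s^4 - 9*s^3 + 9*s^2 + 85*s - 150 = (s - 5)*(s^3 - 4*s^2 - 11*s + 30) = (s - 5)*(s + 3)*(s^2 - 7*s + 10) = (s - 5)*(s - 2)*(s + 3)*(s - 5)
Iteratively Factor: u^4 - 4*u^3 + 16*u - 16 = (u - 2)*(u^3 - 2*u^2 - 4*u + 8) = (u - 2)^2*(u^2 - 4) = (u - 2)^3*(u + 2)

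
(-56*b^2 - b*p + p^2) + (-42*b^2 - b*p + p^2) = -98*b^2 - 2*b*p + 2*p^2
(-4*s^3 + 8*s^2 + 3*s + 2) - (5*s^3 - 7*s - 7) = -9*s^3 + 8*s^2 + 10*s + 9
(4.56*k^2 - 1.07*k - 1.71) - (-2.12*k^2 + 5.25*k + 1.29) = 6.68*k^2 - 6.32*k - 3.0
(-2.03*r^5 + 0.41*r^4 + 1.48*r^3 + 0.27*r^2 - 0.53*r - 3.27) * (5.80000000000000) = -11.774*r^5 + 2.378*r^4 + 8.584*r^3 + 1.566*r^2 - 3.074*r - 18.966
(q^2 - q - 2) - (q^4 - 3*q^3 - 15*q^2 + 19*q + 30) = -q^4 + 3*q^3 + 16*q^2 - 20*q - 32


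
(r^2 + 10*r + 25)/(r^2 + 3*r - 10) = (r + 5)/(r - 2)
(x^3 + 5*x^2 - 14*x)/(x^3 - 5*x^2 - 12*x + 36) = x*(x + 7)/(x^2 - 3*x - 18)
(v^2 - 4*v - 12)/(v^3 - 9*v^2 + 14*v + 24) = (v + 2)/(v^2 - 3*v - 4)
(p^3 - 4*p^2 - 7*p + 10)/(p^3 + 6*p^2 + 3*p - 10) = (p - 5)/(p + 5)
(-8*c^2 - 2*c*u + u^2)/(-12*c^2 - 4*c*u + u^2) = (-4*c + u)/(-6*c + u)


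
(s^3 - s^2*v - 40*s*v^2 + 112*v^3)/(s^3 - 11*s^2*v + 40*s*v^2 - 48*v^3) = (s + 7*v)/(s - 3*v)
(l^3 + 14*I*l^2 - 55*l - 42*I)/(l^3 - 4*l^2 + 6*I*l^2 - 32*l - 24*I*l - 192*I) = (l^2 + 8*I*l - 7)/(l^2 - 4*l - 32)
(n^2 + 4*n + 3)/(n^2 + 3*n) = (n + 1)/n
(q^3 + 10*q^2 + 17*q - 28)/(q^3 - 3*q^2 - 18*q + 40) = (q^2 + 6*q - 7)/(q^2 - 7*q + 10)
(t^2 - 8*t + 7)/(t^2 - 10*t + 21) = (t - 1)/(t - 3)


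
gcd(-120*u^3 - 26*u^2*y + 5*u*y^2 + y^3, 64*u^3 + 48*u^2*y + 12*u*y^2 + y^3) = 4*u + y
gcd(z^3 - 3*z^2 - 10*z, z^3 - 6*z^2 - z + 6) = 1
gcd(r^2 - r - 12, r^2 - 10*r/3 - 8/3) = r - 4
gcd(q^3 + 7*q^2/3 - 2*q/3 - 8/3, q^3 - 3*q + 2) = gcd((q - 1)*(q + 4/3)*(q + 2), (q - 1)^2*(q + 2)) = q^2 + q - 2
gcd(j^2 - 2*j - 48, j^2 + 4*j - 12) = j + 6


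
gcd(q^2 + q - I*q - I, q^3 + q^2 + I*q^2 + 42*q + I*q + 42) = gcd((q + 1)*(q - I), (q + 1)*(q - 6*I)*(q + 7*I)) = q + 1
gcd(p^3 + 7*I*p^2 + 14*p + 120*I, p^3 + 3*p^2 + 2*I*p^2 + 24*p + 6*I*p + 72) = p^2 + 2*I*p + 24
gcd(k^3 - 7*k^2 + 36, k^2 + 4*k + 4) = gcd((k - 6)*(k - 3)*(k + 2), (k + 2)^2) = k + 2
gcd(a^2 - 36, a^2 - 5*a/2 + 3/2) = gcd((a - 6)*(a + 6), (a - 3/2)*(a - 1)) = 1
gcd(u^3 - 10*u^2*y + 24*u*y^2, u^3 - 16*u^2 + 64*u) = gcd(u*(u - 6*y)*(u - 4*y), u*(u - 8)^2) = u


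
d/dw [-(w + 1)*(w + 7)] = -2*w - 8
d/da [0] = 0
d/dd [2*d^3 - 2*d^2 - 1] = 2*d*(3*d - 2)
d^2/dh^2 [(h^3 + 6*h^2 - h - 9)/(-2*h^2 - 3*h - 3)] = 2*(37*h^3 + 189*h^2 + 117*h - 36)/(8*h^6 + 36*h^5 + 90*h^4 + 135*h^3 + 135*h^2 + 81*h + 27)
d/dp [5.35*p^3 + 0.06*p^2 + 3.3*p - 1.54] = 16.05*p^2 + 0.12*p + 3.3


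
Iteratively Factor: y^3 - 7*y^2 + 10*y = (y - 5)*(y^2 - 2*y) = y*(y - 5)*(y - 2)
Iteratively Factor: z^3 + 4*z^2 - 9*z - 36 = (z - 3)*(z^2 + 7*z + 12) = (z - 3)*(z + 3)*(z + 4)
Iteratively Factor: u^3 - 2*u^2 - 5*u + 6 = (u - 3)*(u^2 + u - 2) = (u - 3)*(u + 2)*(u - 1)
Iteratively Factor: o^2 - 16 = (o + 4)*(o - 4)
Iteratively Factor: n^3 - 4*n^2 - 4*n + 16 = (n + 2)*(n^2 - 6*n + 8) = (n - 4)*(n + 2)*(n - 2)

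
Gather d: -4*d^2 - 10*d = -4*d^2 - 10*d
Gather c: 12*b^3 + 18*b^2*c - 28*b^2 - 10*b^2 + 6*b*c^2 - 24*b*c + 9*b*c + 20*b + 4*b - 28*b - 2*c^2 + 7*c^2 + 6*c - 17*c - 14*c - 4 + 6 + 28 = 12*b^3 - 38*b^2 - 4*b + c^2*(6*b + 5) + c*(18*b^2 - 15*b - 25) + 30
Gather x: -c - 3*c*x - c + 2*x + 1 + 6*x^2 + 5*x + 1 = -2*c + 6*x^2 + x*(7 - 3*c) + 2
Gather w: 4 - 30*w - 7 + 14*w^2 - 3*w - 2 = 14*w^2 - 33*w - 5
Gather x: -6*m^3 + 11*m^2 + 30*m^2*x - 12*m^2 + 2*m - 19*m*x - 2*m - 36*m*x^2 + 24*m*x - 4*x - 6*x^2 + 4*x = -6*m^3 - m^2 + x^2*(-36*m - 6) + x*(30*m^2 + 5*m)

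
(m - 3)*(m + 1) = m^2 - 2*m - 3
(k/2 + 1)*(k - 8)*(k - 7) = k^3/2 - 13*k^2/2 + 13*k + 56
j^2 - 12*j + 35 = (j - 7)*(j - 5)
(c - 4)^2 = c^2 - 8*c + 16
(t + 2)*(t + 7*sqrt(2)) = t^2 + 2*t + 7*sqrt(2)*t + 14*sqrt(2)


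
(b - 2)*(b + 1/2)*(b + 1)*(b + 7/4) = b^4 + 5*b^3/4 - 27*b^2/8 - 43*b/8 - 7/4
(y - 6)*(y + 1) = y^2 - 5*y - 6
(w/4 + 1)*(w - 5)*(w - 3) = w^3/4 - w^2 - 17*w/4 + 15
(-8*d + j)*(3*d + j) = -24*d^2 - 5*d*j + j^2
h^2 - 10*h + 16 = (h - 8)*(h - 2)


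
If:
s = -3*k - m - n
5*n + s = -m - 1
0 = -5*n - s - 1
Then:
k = 1/15 - 4*s/15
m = 0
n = -s/5 - 1/5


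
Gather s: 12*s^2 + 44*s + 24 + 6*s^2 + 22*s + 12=18*s^2 + 66*s + 36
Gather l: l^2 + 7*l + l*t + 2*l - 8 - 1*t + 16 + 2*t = l^2 + l*(t + 9) + t + 8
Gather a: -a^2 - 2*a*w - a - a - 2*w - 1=-a^2 + a*(-2*w - 2) - 2*w - 1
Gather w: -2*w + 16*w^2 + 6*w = 16*w^2 + 4*w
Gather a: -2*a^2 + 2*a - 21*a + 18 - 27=-2*a^2 - 19*a - 9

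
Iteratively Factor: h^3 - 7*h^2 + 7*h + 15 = (h + 1)*(h^2 - 8*h + 15) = (h - 3)*(h + 1)*(h - 5)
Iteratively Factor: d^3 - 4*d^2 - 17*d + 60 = (d - 3)*(d^2 - d - 20) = (d - 3)*(d + 4)*(d - 5)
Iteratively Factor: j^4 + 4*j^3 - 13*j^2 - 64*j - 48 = (j + 1)*(j^3 + 3*j^2 - 16*j - 48) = (j + 1)*(j + 3)*(j^2 - 16) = (j - 4)*(j + 1)*(j + 3)*(j + 4)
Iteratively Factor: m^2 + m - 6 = (m - 2)*(m + 3)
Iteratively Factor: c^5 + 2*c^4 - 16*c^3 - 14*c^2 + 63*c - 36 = (c - 1)*(c^4 + 3*c^3 - 13*c^2 - 27*c + 36) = (c - 1)*(c + 3)*(c^3 - 13*c + 12) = (c - 1)^2*(c + 3)*(c^2 + c - 12) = (c - 3)*(c - 1)^2*(c + 3)*(c + 4)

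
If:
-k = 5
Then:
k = -5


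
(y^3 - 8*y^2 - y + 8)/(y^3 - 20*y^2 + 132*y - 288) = (y^2 - 1)/(y^2 - 12*y + 36)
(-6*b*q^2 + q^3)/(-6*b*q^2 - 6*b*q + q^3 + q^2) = q/(q + 1)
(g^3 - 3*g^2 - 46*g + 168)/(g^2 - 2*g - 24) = (g^2 + 3*g - 28)/(g + 4)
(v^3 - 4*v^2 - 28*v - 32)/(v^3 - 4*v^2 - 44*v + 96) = (v^2 + 4*v + 4)/(v^2 + 4*v - 12)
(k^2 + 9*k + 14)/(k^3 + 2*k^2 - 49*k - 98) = 1/(k - 7)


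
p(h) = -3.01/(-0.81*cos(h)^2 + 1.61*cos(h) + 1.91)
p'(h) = -3.01*(-1.62*sin(h)*cos(h) + 1.61*sin(h))/(-0.81*cos(h)^2 + 1.61*cos(h) + 1.91)^2 = (4.8762*cos(h) - 4.8461)*sin(h)/(-0.81*cos(h)^2 + 1.61*cos(h) + 1.91)^2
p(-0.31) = -1.11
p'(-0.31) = 0.01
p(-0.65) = -1.12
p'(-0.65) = 0.08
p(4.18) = -3.40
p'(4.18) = 8.07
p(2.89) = 7.36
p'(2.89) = -14.23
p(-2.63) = 27.43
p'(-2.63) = 369.93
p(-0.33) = -1.11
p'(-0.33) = 0.01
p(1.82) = -2.06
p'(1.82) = -2.74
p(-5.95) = -1.11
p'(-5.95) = -0.01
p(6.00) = -1.11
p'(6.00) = 0.01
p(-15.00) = -13.72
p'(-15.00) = 115.48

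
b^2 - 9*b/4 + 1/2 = (b - 2)*(b - 1/4)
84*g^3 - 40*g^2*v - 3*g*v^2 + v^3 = (-7*g + v)*(-2*g + v)*(6*g + v)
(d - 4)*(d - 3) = d^2 - 7*d + 12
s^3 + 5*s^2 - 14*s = s*(s - 2)*(s + 7)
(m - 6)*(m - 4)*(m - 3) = m^3 - 13*m^2 + 54*m - 72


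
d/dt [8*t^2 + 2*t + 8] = 16*t + 2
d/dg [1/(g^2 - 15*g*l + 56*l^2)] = (-2*g + 15*l)/(g^2 - 15*g*l + 56*l^2)^2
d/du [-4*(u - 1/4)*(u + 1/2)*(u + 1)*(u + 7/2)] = -16*u^3 - 57*u^2 - 36*u - 5/4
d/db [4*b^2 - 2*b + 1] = 8*b - 2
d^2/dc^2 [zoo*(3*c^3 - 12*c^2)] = zoo*(c + 1)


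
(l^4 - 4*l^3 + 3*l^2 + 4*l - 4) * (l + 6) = l^5 + 2*l^4 - 21*l^3 + 22*l^2 + 20*l - 24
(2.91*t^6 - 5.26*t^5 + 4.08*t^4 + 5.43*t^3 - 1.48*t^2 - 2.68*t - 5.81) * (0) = 0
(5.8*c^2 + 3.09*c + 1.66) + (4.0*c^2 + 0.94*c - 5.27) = 9.8*c^2 + 4.03*c - 3.61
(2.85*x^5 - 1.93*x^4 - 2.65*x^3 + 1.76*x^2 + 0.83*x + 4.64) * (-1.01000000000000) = -2.8785*x^5 + 1.9493*x^4 + 2.6765*x^3 - 1.7776*x^2 - 0.8383*x - 4.6864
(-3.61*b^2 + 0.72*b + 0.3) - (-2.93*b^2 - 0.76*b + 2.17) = -0.68*b^2 + 1.48*b - 1.87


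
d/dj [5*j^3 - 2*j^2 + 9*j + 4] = 15*j^2 - 4*j + 9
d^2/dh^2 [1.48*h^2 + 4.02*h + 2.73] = 2.96000000000000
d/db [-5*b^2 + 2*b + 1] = 2 - 10*b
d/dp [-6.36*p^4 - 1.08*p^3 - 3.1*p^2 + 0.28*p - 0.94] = -25.44*p^3 - 3.24*p^2 - 6.2*p + 0.28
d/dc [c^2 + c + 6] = 2*c + 1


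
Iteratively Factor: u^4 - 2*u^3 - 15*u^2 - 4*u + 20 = (u + 2)*(u^3 - 4*u^2 - 7*u + 10) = (u - 5)*(u + 2)*(u^2 + u - 2) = (u - 5)*(u - 1)*(u + 2)*(u + 2)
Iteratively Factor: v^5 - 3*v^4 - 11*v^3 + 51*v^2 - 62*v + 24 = (v - 1)*(v^4 - 2*v^3 - 13*v^2 + 38*v - 24) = (v - 2)*(v - 1)*(v^3 - 13*v + 12) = (v - 3)*(v - 2)*(v - 1)*(v^2 + 3*v - 4) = (v - 3)*(v - 2)*(v - 1)*(v + 4)*(v - 1)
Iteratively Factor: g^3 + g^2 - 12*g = (g)*(g^2 + g - 12) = g*(g + 4)*(g - 3)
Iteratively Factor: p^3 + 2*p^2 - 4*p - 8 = (p - 2)*(p^2 + 4*p + 4) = (p - 2)*(p + 2)*(p + 2)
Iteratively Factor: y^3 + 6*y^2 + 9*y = (y + 3)*(y^2 + 3*y) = (y + 3)^2*(y)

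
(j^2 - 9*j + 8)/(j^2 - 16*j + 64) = (j - 1)/(j - 8)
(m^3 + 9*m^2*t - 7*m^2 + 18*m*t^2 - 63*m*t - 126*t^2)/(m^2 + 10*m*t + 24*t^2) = (m^2 + 3*m*t - 7*m - 21*t)/(m + 4*t)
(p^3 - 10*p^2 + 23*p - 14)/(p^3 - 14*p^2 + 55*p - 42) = (p - 2)/(p - 6)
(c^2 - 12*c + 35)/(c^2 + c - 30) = (c - 7)/(c + 6)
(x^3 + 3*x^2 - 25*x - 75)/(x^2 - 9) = (x^2 - 25)/(x - 3)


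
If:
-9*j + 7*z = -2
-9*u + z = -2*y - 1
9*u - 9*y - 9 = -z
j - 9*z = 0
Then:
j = 9/37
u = -46/333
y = -42/37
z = 1/37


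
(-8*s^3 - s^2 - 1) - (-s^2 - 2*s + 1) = -8*s^3 + 2*s - 2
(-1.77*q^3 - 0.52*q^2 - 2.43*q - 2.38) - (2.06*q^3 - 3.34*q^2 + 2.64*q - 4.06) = -3.83*q^3 + 2.82*q^2 - 5.07*q + 1.68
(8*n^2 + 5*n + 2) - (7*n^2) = n^2 + 5*n + 2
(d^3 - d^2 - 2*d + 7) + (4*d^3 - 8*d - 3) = 5*d^3 - d^2 - 10*d + 4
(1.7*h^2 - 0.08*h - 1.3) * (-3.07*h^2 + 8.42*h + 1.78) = -5.219*h^4 + 14.5596*h^3 + 6.3434*h^2 - 11.0884*h - 2.314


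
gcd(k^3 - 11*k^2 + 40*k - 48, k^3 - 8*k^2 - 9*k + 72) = k - 3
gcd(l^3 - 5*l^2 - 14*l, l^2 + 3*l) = l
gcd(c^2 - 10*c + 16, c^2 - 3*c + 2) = c - 2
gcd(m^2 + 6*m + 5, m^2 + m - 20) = m + 5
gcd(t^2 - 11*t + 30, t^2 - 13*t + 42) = t - 6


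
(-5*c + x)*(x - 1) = -5*c*x + 5*c + x^2 - x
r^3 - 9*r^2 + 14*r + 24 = (r - 6)*(r - 4)*(r + 1)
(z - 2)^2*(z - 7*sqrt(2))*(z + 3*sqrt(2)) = z^4 - 4*sqrt(2)*z^3 - 4*z^3 - 38*z^2 + 16*sqrt(2)*z^2 - 16*sqrt(2)*z + 168*z - 168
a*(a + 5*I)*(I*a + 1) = I*a^3 - 4*a^2 + 5*I*a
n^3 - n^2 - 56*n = n*(n - 8)*(n + 7)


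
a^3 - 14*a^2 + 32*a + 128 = (a - 8)^2*(a + 2)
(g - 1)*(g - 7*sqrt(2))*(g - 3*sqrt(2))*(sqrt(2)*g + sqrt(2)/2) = sqrt(2)*g^4 - 20*g^3 - sqrt(2)*g^3/2 + 10*g^2 + 83*sqrt(2)*g^2/2 - 21*sqrt(2)*g + 10*g - 21*sqrt(2)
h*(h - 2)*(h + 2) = h^3 - 4*h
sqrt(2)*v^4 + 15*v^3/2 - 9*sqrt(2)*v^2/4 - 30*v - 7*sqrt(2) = (v - 2)*(v + 2)*(v + 7*sqrt(2)/2)*(sqrt(2)*v + 1/2)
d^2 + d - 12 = (d - 3)*(d + 4)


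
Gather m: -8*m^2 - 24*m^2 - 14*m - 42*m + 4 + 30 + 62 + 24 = -32*m^2 - 56*m + 120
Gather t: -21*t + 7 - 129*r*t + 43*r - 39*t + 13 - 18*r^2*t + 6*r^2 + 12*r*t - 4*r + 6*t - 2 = 6*r^2 + 39*r + t*(-18*r^2 - 117*r - 54) + 18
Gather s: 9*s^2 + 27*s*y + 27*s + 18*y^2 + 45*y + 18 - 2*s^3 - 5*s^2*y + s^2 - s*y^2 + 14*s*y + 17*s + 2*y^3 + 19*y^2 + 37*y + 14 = -2*s^3 + s^2*(10 - 5*y) + s*(-y^2 + 41*y + 44) + 2*y^3 + 37*y^2 + 82*y + 32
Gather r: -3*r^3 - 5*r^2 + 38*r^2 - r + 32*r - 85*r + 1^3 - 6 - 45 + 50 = -3*r^3 + 33*r^2 - 54*r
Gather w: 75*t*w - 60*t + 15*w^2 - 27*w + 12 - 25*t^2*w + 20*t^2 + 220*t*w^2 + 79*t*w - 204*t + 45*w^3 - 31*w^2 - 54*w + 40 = 20*t^2 - 264*t + 45*w^3 + w^2*(220*t - 16) + w*(-25*t^2 + 154*t - 81) + 52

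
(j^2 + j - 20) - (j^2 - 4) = j - 16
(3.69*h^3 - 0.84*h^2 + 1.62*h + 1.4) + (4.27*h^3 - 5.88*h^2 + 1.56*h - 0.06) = 7.96*h^3 - 6.72*h^2 + 3.18*h + 1.34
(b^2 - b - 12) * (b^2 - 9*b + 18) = b^4 - 10*b^3 + 15*b^2 + 90*b - 216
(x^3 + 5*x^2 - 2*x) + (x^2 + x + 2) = x^3 + 6*x^2 - x + 2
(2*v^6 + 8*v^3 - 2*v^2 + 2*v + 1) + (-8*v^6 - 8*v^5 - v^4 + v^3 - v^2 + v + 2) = -6*v^6 - 8*v^5 - v^4 + 9*v^3 - 3*v^2 + 3*v + 3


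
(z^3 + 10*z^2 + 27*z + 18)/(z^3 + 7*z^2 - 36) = (z + 1)/(z - 2)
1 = 1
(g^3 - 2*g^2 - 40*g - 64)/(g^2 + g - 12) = (g^2 - 6*g - 16)/(g - 3)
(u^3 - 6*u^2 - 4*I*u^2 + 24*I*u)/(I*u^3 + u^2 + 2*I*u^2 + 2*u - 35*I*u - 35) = u*(-I*u^2 + 2*u*(-2 + 3*I) + 24)/(u^3 + u^2*(2 - I) - u*(35 + 2*I) + 35*I)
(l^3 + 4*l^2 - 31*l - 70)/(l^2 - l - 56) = (l^2 - 3*l - 10)/(l - 8)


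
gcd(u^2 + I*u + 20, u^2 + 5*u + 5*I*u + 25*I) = u + 5*I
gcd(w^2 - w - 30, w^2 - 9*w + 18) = w - 6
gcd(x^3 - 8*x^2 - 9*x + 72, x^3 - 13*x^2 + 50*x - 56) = 1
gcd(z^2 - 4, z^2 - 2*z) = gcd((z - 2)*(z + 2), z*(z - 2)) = z - 2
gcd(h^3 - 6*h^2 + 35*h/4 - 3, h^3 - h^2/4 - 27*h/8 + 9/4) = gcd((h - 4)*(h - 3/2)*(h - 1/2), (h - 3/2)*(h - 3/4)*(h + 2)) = h - 3/2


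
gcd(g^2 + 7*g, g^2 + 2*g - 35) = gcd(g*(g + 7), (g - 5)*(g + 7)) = g + 7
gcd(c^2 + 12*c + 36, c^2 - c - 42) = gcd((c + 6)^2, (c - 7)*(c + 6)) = c + 6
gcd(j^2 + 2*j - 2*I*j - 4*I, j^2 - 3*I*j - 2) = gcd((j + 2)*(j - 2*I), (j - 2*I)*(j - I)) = j - 2*I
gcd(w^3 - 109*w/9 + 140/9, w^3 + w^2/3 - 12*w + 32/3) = w + 4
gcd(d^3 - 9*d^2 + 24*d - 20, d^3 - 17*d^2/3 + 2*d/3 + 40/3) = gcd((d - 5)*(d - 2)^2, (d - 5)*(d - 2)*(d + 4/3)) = d^2 - 7*d + 10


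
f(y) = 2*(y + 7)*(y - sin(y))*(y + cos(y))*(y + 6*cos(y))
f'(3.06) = -375.48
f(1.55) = 24.75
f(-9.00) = 4925.40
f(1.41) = 26.48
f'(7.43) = -4096.86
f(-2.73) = -597.06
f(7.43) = 14601.69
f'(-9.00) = -5442.87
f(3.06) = -361.06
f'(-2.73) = 827.25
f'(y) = 2*(1 - 6*sin(y))*(y + 7)*(y - sin(y))*(y + cos(y)) + 2*(1 - sin(y))*(y + 7)*(y - sin(y))*(y + 6*cos(y)) + 2*(1 - cos(y))*(y + 7)*(y + cos(y))*(y + 6*cos(y)) + 2*(y - sin(y))*(y + cos(y))*(y + 6*cos(y)) = -2*(y + 7)*(y - sin(y))*(y + cos(y))*(6*sin(y) - 1) - 2*(y + 7)*(y - sin(y))*(y + 6*cos(y))*(sin(y) - 1) - 2*(y + 7)*(y + cos(y))*(y + 6*cos(y))*(cos(y) - 1) + 2*(y - sin(y))*(y + cos(y))*(y + 6*cos(y))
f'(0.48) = 13.89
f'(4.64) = 5985.51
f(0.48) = 2.16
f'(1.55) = -26.93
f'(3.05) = -379.48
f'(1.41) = 0.97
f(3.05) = -357.29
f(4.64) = 2521.33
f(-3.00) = -815.82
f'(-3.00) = 765.76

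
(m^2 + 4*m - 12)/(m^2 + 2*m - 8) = (m + 6)/(m + 4)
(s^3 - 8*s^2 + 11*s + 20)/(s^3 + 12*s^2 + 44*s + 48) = (s^3 - 8*s^2 + 11*s + 20)/(s^3 + 12*s^2 + 44*s + 48)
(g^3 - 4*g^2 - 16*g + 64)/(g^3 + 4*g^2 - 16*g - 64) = (g - 4)/(g + 4)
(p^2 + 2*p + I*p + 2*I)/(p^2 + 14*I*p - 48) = (p^2 + p*(2 + I) + 2*I)/(p^2 + 14*I*p - 48)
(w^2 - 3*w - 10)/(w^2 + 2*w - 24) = (w^2 - 3*w - 10)/(w^2 + 2*w - 24)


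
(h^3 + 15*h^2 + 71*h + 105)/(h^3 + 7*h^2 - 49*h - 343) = (h^2 + 8*h + 15)/(h^2 - 49)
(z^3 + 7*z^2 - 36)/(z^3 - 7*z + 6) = (z + 6)/(z - 1)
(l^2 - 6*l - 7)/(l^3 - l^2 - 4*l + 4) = (l^2 - 6*l - 7)/(l^3 - l^2 - 4*l + 4)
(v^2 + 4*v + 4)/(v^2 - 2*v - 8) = (v + 2)/(v - 4)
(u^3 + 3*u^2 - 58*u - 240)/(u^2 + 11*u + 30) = u - 8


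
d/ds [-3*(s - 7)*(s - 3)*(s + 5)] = -9*s^2 + 30*s + 87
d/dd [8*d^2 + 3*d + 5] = 16*d + 3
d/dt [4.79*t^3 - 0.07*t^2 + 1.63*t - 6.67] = 14.37*t^2 - 0.14*t + 1.63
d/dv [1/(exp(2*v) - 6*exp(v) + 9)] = 2*(3 - exp(v))*exp(v)/(exp(2*v) - 6*exp(v) + 9)^2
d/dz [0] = 0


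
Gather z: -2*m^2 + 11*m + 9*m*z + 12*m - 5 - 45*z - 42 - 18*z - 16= -2*m^2 + 23*m + z*(9*m - 63) - 63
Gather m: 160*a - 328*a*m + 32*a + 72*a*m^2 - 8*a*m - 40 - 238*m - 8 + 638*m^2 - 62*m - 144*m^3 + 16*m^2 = 192*a - 144*m^3 + m^2*(72*a + 654) + m*(-336*a - 300) - 48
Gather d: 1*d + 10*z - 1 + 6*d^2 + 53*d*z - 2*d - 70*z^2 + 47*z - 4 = 6*d^2 + d*(53*z - 1) - 70*z^2 + 57*z - 5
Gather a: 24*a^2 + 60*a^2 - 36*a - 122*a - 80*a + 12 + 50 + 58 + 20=84*a^2 - 238*a + 140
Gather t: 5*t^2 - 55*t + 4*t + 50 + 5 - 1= 5*t^2 - 51*t + 54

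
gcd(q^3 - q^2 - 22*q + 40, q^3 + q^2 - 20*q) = q^2 + q - 20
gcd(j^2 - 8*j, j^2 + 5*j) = j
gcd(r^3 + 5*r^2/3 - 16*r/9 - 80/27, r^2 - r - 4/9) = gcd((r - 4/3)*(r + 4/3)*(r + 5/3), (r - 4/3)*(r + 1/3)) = r - 4/3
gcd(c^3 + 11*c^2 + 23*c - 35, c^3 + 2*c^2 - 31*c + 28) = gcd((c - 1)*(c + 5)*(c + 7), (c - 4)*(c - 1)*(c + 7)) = c^2 + 6*c - 7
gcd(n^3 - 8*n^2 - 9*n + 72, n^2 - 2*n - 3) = n - 3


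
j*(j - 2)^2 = j^3 - 4*j^2 + 4*j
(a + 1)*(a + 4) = a^2 + 5*a + 4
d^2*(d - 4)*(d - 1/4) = d^4 - 17*d^3/4 + d^2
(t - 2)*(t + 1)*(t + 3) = t^3 + 2*t^2 - 5*t - 6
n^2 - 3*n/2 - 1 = (n - 2)*(n + 1/2)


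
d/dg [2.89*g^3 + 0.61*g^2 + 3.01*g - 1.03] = 8.67*g^2 + 1.22*g + 3.01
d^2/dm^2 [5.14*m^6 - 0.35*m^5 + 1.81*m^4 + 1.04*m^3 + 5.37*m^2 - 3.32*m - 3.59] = 154.2*m^4 - 7.0*m^3 + 21.72*m^2 + 6.24*m + 10.74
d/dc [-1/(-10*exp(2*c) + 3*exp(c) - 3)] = (3 - 20*exp(c))*exp(c)/(10*exp(2*c) - 3*exp(c) + 3)^2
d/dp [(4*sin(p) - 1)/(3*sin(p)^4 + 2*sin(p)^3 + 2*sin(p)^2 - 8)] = 2*(-18*sin(p)^4 - 2*sin(p)^3 - sin(p)^2 + 2*sin(p) - 16)*cos(p)/(3*sin(p)^4 + 2*sin(p)^3 + 2*sin(p)^2 - 8)^2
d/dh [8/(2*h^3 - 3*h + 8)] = 24*(1 - 2*h^2)/(2*h^3 - 3*h + 8)^2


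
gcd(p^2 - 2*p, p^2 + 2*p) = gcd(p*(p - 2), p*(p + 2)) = p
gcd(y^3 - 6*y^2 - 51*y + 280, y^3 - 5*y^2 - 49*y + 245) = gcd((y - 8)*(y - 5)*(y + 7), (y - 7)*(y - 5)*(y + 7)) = y^2 + 2*y - 35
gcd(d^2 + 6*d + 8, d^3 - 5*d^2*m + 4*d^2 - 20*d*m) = d + 4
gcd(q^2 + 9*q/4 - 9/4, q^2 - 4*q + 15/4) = 1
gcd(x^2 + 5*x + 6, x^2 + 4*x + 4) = x + 2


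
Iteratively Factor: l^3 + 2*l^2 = (l)*(l^2 + 2*l) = l*(l + 2)*(l)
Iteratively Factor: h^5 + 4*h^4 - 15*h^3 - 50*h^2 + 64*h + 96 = (h + 1)*(h^4 + 3*h^3 - 18*h^2 - 32*h + 96) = (h - 2)*(h + 1)*(h^3 + 5*h^2 - 8*h - 48) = (h - 2)*(h + 1)*(h + 4)*(h^2 + h - 12) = (h - 3)*(h - 2)*(h + 1)*(h + 4)*(h + 4)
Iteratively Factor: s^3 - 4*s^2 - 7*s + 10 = (s - 1)*(s^2 - 3*s - 10) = (s - 1)*(s + 2)*(s - 5)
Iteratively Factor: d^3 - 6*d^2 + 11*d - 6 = (d - 1)*(d^2 - 5*d + 6) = (d - 2)*(d - 1)*(d - 3)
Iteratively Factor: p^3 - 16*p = (p - 4)*(p^2 + 4*p) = (p - 4)*(p + 4)*(p)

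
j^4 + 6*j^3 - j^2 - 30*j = j*(j - 2)*(j + 3)*(j + 5)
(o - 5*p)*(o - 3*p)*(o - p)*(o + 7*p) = o^4 - 2*o^3*p - 40*o^2*p^2 + 146*o*p^3 - 105*p^4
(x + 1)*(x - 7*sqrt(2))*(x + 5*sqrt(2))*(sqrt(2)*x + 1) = sqrt(2)*x^4 - 3*x^3 + sqrt(2)*x^3 - 72*sqrt(2)*x^2 - 3*x^2 - 72*sqrt(2)*x - 70*x - 70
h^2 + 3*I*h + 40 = (h - 5*I)*(h + 8*I)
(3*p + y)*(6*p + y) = 18*p^2 + 9*p*y + y^2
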